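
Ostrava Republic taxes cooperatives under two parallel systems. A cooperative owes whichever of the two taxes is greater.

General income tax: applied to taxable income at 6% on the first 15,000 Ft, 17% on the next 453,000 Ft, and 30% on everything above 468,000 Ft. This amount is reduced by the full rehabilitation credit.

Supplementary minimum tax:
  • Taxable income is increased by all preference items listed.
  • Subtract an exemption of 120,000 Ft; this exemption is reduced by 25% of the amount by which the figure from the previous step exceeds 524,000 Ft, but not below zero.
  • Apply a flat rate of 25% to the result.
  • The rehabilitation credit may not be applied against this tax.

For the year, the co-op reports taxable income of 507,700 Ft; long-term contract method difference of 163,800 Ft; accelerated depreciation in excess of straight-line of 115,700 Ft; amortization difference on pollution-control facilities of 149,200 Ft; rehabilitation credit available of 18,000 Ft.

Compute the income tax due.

Supplementary minimum tax:
  Adjusted income: 507,700 Ft + 163,800 Ft + 115,700 Ft + 149,200 Ft = 936,400 Ft
  Exemption: 120,000 Ft − 25% × (936,400 Ft − 524,000 Ft) = 120,000 Ft − 103,100 Ft = 16,900 Ft
  Base: 936,400 Ft − 16,900 Ft = 919,500 Ft
  919,500 Ft × 25% = 229,875 Ft

General income tax:
  15,000 Ft × 6% = 900 Ft
  453,000 Ft × 17% = 77,010 Ft
  39,700 Ft × 30% = 11,910 Ft
  → 89,820 Ft
  Less rehabilitation credit 18,000 Ft → 71,820 Ft

229,875 Ft > 71,820 Ft, so the supplementary minimum tax is the binding amount.

229,875 Ft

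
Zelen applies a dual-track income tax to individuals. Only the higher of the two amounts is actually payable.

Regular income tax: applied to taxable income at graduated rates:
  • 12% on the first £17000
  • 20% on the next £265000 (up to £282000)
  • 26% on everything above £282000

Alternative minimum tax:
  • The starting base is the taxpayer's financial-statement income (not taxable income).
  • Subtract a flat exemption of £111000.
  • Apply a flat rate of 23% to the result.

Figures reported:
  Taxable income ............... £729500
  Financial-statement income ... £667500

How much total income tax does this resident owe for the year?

£171390

Alternative minimum tax:
  Base (financial-statement income): £667500
  Less exemption £111000 → base £556500
  £556500 × 23% = £127995

Regular income tax:
  £17000 × 12% = £2040
  £265000 × 20% = £53000
  £447500 × 26% = £116350
  → £171390

£171390 > £127995, so the regular income tax governs.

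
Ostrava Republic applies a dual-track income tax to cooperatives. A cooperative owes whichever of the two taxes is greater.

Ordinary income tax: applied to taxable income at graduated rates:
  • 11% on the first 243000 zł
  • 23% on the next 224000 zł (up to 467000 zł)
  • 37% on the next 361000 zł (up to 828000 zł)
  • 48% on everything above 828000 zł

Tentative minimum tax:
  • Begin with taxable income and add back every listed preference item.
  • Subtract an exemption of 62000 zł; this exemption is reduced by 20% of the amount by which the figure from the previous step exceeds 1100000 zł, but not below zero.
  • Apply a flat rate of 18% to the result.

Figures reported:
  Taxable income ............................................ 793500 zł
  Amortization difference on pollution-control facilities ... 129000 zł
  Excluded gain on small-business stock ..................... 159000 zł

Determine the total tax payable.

199055 zł

Ordinary income tax:
  243000 zł × 11% = 26730 zł
  224000 zł × 23% = 51520 zł
  326500 zł × 37% = 120805 zł
  → 199055 zł

Tentative minimum tax:
  Adjusted income: 793500 zł + 129000 zł + 159000 zł = 1081500 zł
  Exemption: 1081500 zł ≤ 1100000 zł, so full 62000 zł applies
  Base: 1081500 zł − 62000 zł = 1019500 zł
  1019500 zł × 18% = 183510 zł

199055 zł > 183510 zł, so the ordinary income tax governs.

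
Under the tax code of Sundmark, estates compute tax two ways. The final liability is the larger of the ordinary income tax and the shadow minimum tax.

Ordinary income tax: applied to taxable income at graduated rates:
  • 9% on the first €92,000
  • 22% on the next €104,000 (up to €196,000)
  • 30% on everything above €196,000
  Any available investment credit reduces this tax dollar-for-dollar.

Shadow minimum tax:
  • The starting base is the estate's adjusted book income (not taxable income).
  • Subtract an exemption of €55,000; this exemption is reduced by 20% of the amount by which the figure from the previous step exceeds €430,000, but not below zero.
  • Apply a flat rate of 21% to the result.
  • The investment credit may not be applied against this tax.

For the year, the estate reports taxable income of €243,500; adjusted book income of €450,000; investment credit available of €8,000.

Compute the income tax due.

Shadow minimum tax:
  Base (adjusted book income): €450,000
  Exemption: €55,000 − 20% × (€450,000 − €430,000) = €55,000 − €4,000 = €51,000
  Base: €450,000 − €51,000 = €399,000
  €399,000 × 21% = €83,790

Ordinary income tax:
  €92,000 × 9% = €8,280
  €104,000 × 22% = €22,880
  €47,500 × 30% = €14,250
  → €45,410
  Less investment credit €8,000 → €37,410

€83,790 > €37,410, so the shadow minimum tax is the binding amount.

€83,790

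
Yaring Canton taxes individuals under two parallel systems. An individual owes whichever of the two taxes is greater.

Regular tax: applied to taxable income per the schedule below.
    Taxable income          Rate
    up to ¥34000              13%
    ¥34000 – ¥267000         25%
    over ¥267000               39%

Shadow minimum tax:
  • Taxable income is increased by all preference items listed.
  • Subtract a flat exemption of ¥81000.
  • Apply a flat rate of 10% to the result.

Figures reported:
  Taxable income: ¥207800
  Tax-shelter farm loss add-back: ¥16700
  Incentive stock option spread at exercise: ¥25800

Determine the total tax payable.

¥47870

Regular tax:
  ¥34000 × 13% = ¥4420
  ¥173800 × 25% = ¥43450
  → ¥47870

Shadow minimum tax:
  Adjusted income: ¥207800 + ¥16700 + ¥25800 = ¥250300
  Less exemption ¥81000 → base ¥169300
  ¥169300 × 10% = ¥16930

¥47870 > ¥16930, so the regular tax governs.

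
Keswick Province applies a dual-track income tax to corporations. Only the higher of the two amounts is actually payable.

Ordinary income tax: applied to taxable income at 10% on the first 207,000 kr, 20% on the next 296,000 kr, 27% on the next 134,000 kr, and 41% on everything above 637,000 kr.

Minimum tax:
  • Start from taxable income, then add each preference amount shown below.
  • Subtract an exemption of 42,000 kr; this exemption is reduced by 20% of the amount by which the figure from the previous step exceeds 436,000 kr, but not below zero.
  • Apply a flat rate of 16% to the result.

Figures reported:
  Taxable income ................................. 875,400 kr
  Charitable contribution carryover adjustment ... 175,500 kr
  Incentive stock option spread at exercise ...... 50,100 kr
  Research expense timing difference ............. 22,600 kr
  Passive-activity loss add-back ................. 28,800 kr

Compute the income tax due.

Ordinary income tax:
  207,000 kr × 10% = 20,700 kr
  296,000 kr × 20% = 59,200 kr
  134,000 kr × 27% = 36,180 kr
  238,400 kr × 41% = 97,744 kr
  → 213,824 kr

Minimum tax:
  Adjusted income: 875,400 kr + 175,500 kr + 50,100 kr + 22,600 kr + 28,800 kr = 1,152,400 kr
  Exemption: 20% × (1,152,400 kr − 436,000 kr) = 143,280 kr ≥ 42,000 kr, so the exemption is fully phased out
  Base: 1,152,400 kr − 0 kr = 1,152,400 kr
  1,152,400 kr × 16% = 184,384 kr

213,824 kr > 184,384 kr, so the ordinary income tax governs.

213,824 kr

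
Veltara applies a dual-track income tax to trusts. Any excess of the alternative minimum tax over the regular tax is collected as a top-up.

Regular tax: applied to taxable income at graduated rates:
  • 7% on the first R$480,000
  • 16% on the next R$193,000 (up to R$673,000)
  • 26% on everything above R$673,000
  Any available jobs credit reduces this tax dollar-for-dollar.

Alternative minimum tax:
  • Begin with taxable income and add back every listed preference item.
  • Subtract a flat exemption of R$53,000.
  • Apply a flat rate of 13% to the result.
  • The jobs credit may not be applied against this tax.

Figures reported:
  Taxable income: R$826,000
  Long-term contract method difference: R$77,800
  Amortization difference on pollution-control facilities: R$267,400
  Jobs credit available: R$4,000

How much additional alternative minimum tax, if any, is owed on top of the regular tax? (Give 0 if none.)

Alternative minimum tax:
  Adjusted income: R$826,000 + R$77,800 + R$267,400 = R$1,171,200
  Less exemption R$53,000 → base R$1,118,200
  R$1,118,200 × 13% = R$145,366

Regular tax:
  R$480,000 × 7% = R$33,600
  R$193,000 × 16% = R$30,880
  R$153,000 × 26% = R$39,780
  → R$104,260
  Less jobs credit R$4,000 → R$100,260

Excess of alternative minimum tax over regular tax: R$145,366 − R$100,260 = R$45,106.

R$45,106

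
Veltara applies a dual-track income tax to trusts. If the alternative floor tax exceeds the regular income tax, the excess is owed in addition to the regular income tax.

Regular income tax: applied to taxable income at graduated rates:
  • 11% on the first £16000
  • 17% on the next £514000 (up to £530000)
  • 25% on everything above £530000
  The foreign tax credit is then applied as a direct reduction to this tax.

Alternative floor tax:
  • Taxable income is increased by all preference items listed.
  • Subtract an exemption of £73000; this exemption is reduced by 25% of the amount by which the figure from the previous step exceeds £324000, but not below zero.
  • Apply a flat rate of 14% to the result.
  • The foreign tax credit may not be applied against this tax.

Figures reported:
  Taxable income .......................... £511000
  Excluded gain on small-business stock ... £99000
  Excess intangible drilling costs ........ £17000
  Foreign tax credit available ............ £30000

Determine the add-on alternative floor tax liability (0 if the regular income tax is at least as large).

£31870

Regular income tax:
  £16000 × 11% = £1760
  £495000 × 17% = £84150
  → £85910
  Less foreign tax credit £30000 → £55910

Alternative floor tax:
  Adjusted income: £511000 + £99000 + £17000 = £627000
  Exemption: 25% × (£627000 − £324000) = £75750 ≥ £73000, so the exemption is fully phased out
  Base: £627000 − £0 = £627000
  £627000 × 14% = £87780

Excess of alternative floor tax over regular income tax: £87780 − £55910 = £31870.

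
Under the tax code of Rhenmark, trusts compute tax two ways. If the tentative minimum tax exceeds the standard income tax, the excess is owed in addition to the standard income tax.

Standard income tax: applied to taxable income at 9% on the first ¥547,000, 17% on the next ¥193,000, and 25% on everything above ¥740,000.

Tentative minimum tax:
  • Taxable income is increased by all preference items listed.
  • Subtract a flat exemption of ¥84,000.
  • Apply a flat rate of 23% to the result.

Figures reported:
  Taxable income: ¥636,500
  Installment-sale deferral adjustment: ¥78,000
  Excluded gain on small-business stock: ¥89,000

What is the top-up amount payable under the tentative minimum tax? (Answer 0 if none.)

Tentative minimum tax:
  Adjusted income: ¥636,500 + ¥78,000 + ¥89,000 = ¥803,500
  Less exemption ¥84,000 → base ¥719,500
  ¥719,500 × 23% = ¥165,485

Standard income tax:
  ¥547,000 × 9% = ¥49,230
  ¥89,500 × 17% = ¥15,215
  → ¥64,445

Excess of tentative minimum tax over standard income tax: ¥165,485 − ¥64,445 = ¥101,040.

¥101,040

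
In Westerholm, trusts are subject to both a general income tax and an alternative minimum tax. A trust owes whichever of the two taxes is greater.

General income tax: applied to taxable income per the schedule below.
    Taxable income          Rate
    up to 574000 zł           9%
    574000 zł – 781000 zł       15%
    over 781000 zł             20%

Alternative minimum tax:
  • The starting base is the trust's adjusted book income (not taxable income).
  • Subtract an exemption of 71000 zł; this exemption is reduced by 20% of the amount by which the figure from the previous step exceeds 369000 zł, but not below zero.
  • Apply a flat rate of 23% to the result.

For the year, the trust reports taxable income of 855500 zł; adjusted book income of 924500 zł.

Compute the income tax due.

212635 zł

Alternative minimum tax:
  Base (adjusted book income): 924500 zł
  Exemption: 20% × (924500 zł − 369000 zł) = 111100 zł ≥ 71000 zł, so the exemption is fully phased out
  Base: 924500 zł − 0 zł = 924500 zł
  924500 zł × 23% = 212635 zł

General income tax:
  574000 zł × 9% = 51660 zł
  207000 zł × 15% = 31050 zł
  74500 zł × 20% = 14900 zł
  → 97610 zł

212635 zł > 97610 zł, so the alternative minimum tax is the binding amount.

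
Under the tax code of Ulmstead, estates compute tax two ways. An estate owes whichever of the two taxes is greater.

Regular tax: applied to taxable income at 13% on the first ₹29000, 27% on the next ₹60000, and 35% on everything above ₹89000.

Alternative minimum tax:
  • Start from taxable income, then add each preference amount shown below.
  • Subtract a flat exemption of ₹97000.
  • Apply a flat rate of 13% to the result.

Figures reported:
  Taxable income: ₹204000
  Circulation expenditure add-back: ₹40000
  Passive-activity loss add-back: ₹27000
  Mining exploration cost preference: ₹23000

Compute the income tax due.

₹60220

Regular tax:
  ₹29000 × 13% = ₹3770
  ₹60000 × 27% = ₹16200
  ₹115000 × 35% = ₹40250
  → ₹60220

Alternative minimum tax:
  Adjusted income: ₹204000 + ₹40000 + ₹27000 + ₹23000 = ₹294000
  Less exemption ₹97000 → base ₹197000
  ₹197000 × 13% = ₹25610

₹60220 > ₹25610, so the regular tax governs.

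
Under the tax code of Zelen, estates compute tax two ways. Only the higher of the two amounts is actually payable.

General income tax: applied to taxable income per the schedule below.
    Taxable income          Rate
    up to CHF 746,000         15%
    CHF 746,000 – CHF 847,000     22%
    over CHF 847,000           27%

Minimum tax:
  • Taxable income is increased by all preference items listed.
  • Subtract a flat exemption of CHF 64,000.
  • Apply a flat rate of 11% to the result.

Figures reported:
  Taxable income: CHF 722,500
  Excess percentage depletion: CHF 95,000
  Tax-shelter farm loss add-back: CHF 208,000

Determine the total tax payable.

CHF 108,375

Minimum tax:
  Adjusted income: CHF 722,500 + CHF 95,000 + CHF 208,000 = CHF 1,025,500
  Less exemption CHF 64,000 → base CHF 961,500
  CHF 961,500 × 11% = CHF 105,765

General income tax:
  CHF 722,500 × 15% = CHF 108,375

CHF 108,375 > CHF 105,765, so the general income tax governs.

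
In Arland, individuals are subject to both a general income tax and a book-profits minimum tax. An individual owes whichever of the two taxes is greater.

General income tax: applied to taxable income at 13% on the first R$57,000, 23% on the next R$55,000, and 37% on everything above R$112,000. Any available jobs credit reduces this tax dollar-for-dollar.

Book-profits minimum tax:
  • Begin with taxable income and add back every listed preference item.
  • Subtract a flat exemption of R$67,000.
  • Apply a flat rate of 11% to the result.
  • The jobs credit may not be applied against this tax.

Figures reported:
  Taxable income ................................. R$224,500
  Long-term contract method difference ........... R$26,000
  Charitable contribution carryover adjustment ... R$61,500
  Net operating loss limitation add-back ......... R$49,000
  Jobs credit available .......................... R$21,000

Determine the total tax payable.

General income tax:
  R$57,000 × 13% = R$7,410
  R$55,000 × 23% = R$12,650
  R$112,500 × 37% = R$41,625
  → R$61,685
  Less jobs credit R$21,000 → R$40,685

Book-profits minimum tax:
  Adjusted income: R$224,500 + R$26,000 + R$61,500 + R$49,000 = R$361,000
  Less exemption R$67,000 → base R$294,000
  R$294,000 × 11% = R$32,340

R$40,685 > R$32,340, so the general income tax governs.

R$40,685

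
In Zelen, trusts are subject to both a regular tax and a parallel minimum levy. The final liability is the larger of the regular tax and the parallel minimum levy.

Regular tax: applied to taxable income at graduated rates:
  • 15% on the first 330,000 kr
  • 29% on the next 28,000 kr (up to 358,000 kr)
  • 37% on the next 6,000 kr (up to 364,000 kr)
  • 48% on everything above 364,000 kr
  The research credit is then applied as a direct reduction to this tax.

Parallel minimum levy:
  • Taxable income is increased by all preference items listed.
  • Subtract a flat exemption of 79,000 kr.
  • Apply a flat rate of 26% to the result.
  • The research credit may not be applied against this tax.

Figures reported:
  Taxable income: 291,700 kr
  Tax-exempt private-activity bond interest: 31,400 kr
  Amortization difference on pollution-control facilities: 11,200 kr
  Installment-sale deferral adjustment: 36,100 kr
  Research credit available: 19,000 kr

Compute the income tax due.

75,764 kr

Regular tax:
  291,700 kr × 15% = 43,755 kr
  Less research credit 19,000 kr → 24,755 kr

Parallel minimum levy:
  Adjusted income: 291,700 kr + 31,400 kr + 11,200 kr + 36,100 kr = 370,400 kr
  Less exemption 79,000 kr → base 291,400 kr
  291,400 kr × 26% = 75,764 kr

75,764 kr > 24,755 kr, so the parallel minimum levy is the binding amount.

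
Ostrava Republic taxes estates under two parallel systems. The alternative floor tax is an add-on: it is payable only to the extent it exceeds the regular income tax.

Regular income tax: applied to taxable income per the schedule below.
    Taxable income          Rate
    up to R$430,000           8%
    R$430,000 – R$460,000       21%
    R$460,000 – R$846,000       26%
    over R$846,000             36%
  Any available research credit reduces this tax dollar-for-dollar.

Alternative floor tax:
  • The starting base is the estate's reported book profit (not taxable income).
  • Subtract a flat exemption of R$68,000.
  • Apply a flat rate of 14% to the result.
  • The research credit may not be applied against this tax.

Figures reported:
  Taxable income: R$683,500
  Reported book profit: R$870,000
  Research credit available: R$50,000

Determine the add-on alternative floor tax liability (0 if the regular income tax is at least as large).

Regular income tax:
  R$430,000 × 8% = R$34,400
  R$30,000 × 21% = R$6,300
  R$223,500 × 26% = R$58,110
  → R$98,810
  Less research credit R$50,000 → R$48,810

Alternative floor tax:
  Base (reported book profit): R$870,000
  Less exemption R$68,000 → base R$802,000
  R$802,000 × 14% = R$112,280

Excess of alternative floor tax over regular income tax: R$112,280 − R$48,810 = R$63,470.

R$63,470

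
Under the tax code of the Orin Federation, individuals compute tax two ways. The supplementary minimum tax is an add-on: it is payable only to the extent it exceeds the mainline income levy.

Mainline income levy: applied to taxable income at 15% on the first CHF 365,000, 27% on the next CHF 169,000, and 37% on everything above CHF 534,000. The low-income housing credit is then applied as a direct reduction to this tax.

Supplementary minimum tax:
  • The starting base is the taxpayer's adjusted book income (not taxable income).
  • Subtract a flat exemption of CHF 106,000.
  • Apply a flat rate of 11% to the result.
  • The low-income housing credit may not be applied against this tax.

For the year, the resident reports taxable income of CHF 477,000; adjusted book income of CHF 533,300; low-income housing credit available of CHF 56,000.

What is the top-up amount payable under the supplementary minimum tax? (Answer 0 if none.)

Mainline income levy:
  CHF 365,000 × 15% = CHF 54,750
  CHF 112,000 × 27% = CHF 30,240
  → CHF 84,990
  Less low-income housing credit CHF 56,000 → CHF 28,990

Supplementary minimum tax:
  Base (adjusted book income): CHF 533,300
  Less exemption CHF 106,000 → base CHF 427,300
  CHF 427,300 × 11% = CHF 47,003

Excess of supplementary minimum tax over mainline income levy: CHF 47,003 − CHF 28,990 = CHF 18,013.

CHF 18,013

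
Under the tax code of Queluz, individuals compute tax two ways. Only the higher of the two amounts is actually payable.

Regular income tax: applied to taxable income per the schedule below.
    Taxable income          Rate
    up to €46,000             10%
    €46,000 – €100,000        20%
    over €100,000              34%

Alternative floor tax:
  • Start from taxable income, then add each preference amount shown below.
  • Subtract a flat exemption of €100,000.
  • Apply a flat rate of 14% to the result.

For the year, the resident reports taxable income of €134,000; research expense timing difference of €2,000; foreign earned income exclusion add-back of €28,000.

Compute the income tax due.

€26,960

Alternative floor tax:
  Adjusted income: €134,000 + €2,000 + €28,000 = €164,000
  Less exemption €100,000 → base €64,000
  €64,000 × 14% = €8,960

Regular income tax:
  €46,000 × 10% = €4,600
  €54,000 × 20% = €10,800
  €34,000 × 34% = €11,560
  → €26,960

€26,960 > €8,960, so the regular income tax governs.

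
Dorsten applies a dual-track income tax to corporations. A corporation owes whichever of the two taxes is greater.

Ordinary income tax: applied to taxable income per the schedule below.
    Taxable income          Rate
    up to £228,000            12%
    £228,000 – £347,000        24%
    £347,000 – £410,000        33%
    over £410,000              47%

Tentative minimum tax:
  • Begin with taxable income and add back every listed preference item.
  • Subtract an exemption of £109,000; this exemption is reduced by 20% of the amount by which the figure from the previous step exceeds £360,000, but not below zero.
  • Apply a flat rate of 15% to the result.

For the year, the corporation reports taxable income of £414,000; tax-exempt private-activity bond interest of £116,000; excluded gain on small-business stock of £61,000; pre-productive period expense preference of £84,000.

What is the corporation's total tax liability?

£94,350

Tentative minimum tax:
  Adjusted income: £414,000 + £116,000 + £61,000 + £84,000 = £675,000
  Exemption: £109,000 − 20% × (£675,000 − £360,000) = £109,000 − £63,000 = £46,000
  Base: £675,000 − £46,000 = £629,000
  £629,000 × 15% = £94,350

Ordinary income tax:
  £228,000 × 12% = £27,360
  £119,000 × 24% = £28,560
  £63,000 × 33% = £20,790
  £4,000 × 47% = £1,880
  → £78,590

£94,350 > £78,590, so the tentative minimum tax is the binding amount.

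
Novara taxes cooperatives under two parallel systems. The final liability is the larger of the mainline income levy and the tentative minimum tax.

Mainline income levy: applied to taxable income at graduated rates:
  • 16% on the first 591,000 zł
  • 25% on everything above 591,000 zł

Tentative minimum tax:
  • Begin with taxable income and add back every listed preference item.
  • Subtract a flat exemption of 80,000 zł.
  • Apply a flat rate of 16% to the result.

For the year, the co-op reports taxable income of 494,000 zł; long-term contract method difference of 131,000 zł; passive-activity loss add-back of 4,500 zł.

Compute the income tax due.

87,920 zł

Tentative minimum tax:
  Adjusted income: 494,000 zł + 131,000 zł + 4,500 zł = 629,500 zł
  Less exemption 80,000 zł → base 549,500 zł
  549,500 zł × 16% = 87,920 zł

Mainline income levy:
  494,000 zł × 16% = 79,040 zł

87,920 zł > 79,040 zł, so the tentative minimum tax is the binding amount.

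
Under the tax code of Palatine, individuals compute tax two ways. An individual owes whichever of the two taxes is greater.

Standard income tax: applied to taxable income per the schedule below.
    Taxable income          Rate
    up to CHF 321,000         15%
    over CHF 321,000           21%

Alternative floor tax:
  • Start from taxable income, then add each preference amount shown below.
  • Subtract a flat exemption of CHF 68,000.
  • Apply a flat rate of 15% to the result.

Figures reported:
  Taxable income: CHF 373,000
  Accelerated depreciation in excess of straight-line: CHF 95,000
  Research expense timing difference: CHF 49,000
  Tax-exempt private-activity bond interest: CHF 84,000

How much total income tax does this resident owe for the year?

Standard income tax:
  CHF 321,000 × 15% = CHF 48,150
  CHF 52,000 × 21% = CHF 10,920
  → CHF 59,070

Alternative floor tax:
  Adjusted income: CHF 373,000 + CHF 95,000 + CHF 49,000 + CHF 84,000 = CHF 601,000
  Less exemption CHF 68,000 → base CHF 533,000
  CHF 533,000 × 15% = CHF 79,950

CHF 79,950 > CHF 59,070, so the alternative floor tax is the binding amount.

CHF 79,950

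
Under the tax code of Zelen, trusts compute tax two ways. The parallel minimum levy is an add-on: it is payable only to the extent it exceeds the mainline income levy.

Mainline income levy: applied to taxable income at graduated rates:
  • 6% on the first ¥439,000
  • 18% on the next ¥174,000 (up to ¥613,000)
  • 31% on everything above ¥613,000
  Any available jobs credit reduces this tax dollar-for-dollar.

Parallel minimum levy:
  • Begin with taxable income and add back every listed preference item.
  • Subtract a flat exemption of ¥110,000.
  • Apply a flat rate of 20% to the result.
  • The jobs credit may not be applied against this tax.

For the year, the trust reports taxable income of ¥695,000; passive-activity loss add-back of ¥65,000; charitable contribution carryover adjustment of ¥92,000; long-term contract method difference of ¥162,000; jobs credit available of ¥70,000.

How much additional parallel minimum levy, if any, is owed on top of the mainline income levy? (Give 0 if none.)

¥167,720

Mainline income levy:
  ¥439,000 × 6% = ¥26,340
  ¥174,000 × 18% = ¥31,320
  ¥82,000 × 31% = ¥25,420
  → ¥83,080
  Less jobs credit ¥70,000 → ¥13,080

Parallel minimum levy:
  Adjusted income: ¥695,000 + ¥65,000 + ¥92,000 + ¥162,000 = ¥1,014,000
  Less exemption ¥110,000 → base ¥904,000
  ¥904,000 × 20% = ¥180,800

Excess of parallel minimum levy over mainline income levy: ¥180,800 − ¥13,080 = ¥167,720.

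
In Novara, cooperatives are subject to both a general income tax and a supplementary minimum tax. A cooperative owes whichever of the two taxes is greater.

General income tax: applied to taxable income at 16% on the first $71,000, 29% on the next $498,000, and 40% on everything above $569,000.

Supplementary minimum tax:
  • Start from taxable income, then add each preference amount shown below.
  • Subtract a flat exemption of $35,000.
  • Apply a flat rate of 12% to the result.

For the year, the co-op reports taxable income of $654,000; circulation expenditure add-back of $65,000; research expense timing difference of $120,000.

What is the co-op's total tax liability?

$189,780

General income tax:
  $71,000 × 16% = $11,360
  $498,000 × 29% = $144,420
  $85,000 × 40% = $34,000
  → $189,780

Supplementary minimum tax:
  Adjusted income: $654,000 + $65,000 + $120,000 = $839,000
  Less exemption $35,000 → base $804,000
  $804,000 × 12% = $96,480

$189,780 > $96,480, so the general income tax governs.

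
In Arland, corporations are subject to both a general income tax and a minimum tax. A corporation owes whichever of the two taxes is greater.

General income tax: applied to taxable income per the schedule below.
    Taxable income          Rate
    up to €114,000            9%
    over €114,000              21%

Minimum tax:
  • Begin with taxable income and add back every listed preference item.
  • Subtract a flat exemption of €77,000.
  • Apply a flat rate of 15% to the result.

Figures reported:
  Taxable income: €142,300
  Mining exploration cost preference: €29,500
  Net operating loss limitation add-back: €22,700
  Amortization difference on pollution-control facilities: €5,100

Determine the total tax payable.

€18,390

General income tax:
  €114,000 × 9% = €10,260
  €28,300 × 21% = €5,943
  → €16,203

Minimum tax:
  Adjusted income: €142,300 + €29,500 + €22,700 + €5,100 = €199,600
  Less exemption €77,000 → base €122,600
  €122,600 × 15% = €18,390

€18,390 > €16,203, so the minimum tax is the binding amount.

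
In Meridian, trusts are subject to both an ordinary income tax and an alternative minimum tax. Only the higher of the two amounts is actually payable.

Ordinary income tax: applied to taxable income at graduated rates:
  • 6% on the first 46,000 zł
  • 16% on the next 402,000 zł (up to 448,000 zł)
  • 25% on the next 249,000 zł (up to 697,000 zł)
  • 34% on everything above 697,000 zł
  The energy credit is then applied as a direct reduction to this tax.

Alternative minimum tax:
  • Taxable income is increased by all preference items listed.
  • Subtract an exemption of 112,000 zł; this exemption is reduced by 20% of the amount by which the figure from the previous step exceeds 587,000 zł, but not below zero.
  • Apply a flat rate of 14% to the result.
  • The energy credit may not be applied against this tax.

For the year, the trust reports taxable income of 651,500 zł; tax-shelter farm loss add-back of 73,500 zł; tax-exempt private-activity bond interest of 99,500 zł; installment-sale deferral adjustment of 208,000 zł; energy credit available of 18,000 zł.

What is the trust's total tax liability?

Alternative minimum tax:
  Adjusted income: 651,500 zł + 73,500 zł + 99,500 zł + 208,000 zł = 1,032,500 zł
  Exemption: 112,000 zł − 20% × (1,032,500 zł − 587,000 zł) = 112,000 zł − 89,100 zł = 22,900 zł
  Base: 1,032,500 zł − 22,900 zł = 1,009,600 zł
  1,009,600 zł × 14% = 141,344 zł

Ordinary income tax:
  46,000 zł × 6% = 2,760 zł
  402,000 zł × 16% = 64,320 zł
  203,500 zł × 25% = 50,875 zł
  → 117,955 zł
  Less energy credit 18,000 zł → 99,955 zł

141,344 zł > 99,955 zł, so the alternative minimum tax is the binding amount.

141,344 zł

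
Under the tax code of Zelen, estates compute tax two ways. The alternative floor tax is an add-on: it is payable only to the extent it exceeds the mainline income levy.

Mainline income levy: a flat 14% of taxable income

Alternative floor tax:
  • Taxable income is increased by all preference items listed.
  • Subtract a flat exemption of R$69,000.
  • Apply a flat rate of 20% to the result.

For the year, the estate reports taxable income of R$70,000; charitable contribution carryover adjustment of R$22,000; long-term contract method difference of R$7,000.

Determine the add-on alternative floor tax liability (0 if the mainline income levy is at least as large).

R$0

Mainline income levy:
  R$70,000 × 14% = R$9,800

Alternative floor tax:
  Adjusted income: R$70,000 + R$22,000 + R$7,000 = R$99,000
  Less exemption R$69,000 → base R$30,000
  R$30,000 × 20% = R$6,000

R$6,000 ≤ R$9,800, so no add-on is due.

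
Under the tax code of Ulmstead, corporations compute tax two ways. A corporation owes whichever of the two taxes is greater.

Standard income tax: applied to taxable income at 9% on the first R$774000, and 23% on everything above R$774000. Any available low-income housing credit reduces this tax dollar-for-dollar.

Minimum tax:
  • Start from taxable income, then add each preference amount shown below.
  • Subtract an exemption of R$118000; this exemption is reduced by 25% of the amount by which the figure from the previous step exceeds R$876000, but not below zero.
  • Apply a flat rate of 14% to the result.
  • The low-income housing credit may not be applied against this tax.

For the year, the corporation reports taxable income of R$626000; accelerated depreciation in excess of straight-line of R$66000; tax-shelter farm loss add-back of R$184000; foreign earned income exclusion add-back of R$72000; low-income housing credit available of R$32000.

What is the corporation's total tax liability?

Minimum tax:
  Adjusted income: R$626000 + R$66000 + R$184000 + R$72000 = R$948000
  Exemption: R$118000 − 25% × (R$948000 − R$876000) = R$118000 − R$18000 = R$100000
  Base: R$948000 − R$100000 = R$848000
  R$848000 × 14% = R$118720

Standard income tax:
  R$626000 × 9% = R$56340
  Less low-income housing credit R$32000 → R$24340

R$118720 > R$24340, so the minimum tax is the binding amount.

R$118720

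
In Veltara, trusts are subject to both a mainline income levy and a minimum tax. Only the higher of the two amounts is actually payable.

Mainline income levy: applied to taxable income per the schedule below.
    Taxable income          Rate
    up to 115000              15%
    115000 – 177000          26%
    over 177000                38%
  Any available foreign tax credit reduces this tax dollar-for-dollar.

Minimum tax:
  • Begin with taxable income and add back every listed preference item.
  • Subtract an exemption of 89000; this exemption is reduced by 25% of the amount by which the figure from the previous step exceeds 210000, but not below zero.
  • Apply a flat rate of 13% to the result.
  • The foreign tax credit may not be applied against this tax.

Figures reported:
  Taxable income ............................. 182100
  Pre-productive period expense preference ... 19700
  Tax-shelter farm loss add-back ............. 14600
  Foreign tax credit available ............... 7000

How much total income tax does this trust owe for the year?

Minimum tax:
  Adjusted income: 182100 + 19700 + 14600 = 216400
  Exemption: 89000 − 25% × (216400 − 210000) = 89000 − 1600 = 87400
  Base: 216400 − 87400 = 129000
  129000 × 13% = 16770

Mainline income levy:
  115000 × 15% = 17250
  62000 × 26% = 16120
  5100 × 38% = 1938
  → 35308
  Less foreign tax credit 7000 → 28308

28308 > 16770, so the mainline income levy governs.

28308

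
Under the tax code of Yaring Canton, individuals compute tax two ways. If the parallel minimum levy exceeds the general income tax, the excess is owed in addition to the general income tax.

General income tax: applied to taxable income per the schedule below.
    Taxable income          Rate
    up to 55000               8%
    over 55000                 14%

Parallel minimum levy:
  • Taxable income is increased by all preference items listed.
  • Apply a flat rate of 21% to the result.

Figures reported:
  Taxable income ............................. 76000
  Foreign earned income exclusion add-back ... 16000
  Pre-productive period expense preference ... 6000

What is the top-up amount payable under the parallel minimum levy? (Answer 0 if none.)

General income tax:
  55000 × 8% = 4400
  21000 × 14% = 2940
  → 7340

Parallel minimum levy:
  Adjusted income: 76000 + 16000 + 6000 = 98000
  98000 × 21% = 20580

Excess of parallel minimum levy over general income tax: 20580 − 7340 = 13240.

13240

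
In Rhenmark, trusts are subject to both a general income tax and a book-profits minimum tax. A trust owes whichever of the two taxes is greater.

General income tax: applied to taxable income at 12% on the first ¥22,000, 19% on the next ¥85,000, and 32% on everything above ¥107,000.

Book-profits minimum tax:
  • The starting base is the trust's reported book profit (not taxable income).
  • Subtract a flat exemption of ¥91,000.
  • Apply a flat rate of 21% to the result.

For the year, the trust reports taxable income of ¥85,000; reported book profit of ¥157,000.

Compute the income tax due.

General income tax:
  ¥22,000 × 12% = ¥2,640
  ¥63,000 × 19% = ¥11,970
  → ¥14,610

Book-profits minimum tax:
  Base (reported book profit): ¥157,000
  Less exemption ¥91,000 → base ¥66,000
  ¥66,000 × 21% = ¥13,860

¥14,610 > ¥13,860, so the general income tax governs.

¥14,610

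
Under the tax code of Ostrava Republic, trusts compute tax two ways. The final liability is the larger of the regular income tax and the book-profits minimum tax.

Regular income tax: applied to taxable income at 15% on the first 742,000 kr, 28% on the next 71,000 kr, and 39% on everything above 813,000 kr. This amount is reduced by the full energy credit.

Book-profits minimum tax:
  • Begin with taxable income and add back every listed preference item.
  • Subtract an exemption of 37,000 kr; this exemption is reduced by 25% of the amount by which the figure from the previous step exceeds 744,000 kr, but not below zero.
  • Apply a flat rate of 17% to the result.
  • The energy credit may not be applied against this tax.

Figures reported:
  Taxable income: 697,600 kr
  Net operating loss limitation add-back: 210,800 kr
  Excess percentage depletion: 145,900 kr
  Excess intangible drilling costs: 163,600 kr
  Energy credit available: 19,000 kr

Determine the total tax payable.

207,043 kr

Regular income tax:
  697,600 kr × 15% = 104,640 kr
  Less energy credit 19,000 kr → 85,640 kr

Book-profits minimum tax:
  Adjusted income: 697,600 kr + 210,800 kr + 145,900 kr + 163,600 kr = 1,217,900 kr
  Exemption: 25% × (1,217,900 kr − 744,000 kr) = 118,475 kr ≥ 37,000 kr, so the exemption is fully phased out
  Base: 1,217,900 kr − 0 kr = 1,217,900 kr
  1,217,900 kr × 17% = 207,043 kr

207,043 kr > 85,640 kr, so the book-profits minimum tax is the binding amount.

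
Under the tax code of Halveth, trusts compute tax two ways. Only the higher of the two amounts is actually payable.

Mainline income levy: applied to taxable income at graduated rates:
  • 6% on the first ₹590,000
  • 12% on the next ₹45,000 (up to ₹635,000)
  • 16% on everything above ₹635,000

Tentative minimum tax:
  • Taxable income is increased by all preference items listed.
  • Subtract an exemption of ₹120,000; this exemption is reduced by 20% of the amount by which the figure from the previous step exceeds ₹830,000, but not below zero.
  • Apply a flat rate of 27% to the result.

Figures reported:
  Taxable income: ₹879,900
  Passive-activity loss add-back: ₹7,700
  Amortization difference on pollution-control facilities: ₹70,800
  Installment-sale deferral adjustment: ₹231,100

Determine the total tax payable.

₹308,178

Tentative minimum tax:
  Adjusted income: ₹879,900 + ₹7,700 + ₹70,800 + ₹231,100 = ₹1,189,500
  Exemption: ₹120,000 − 20% × (₹1,189,500 − ₹830,000) = ₹120,000 − ₹71,900 = ₹48,100
  Base: ₹1,189,500 − ₹48,100 = ₹1,141,400
  ₹1,141,400 × 27% = ₹308,178

Mainline income levy:
  ₹590,000 × 6% = ₹35,400
  ₹45,000 × 12% = ₹5,400
  ₹244,900 × 16% = ₹39,184
  → ₹79,984

₹308,178 > ₹79,984, so the tentative minimum tax is the binding amount.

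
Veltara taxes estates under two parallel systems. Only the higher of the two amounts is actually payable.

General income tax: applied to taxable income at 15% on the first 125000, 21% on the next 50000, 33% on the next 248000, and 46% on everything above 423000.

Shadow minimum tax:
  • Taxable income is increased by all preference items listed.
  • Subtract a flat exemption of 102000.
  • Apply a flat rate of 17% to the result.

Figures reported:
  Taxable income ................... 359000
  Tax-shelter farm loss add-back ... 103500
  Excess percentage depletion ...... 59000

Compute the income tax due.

Shadow minimum tax:
  Adjusted income: 359000 + 103500 + 59000 = 521500
  Less exemption 102000 → base 419500
  419500 × 17% = 71315

General income tax:
  125000 × 15% = 18750
  50000 × 21% = 10500
  184000 × 33% = 60720
  → 89970

89970 > 71315, so the general income tax governs.

89970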